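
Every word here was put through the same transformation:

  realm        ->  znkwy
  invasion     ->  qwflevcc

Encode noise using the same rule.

In realm: r→z is +8, e→n is +9, a→k is +10, l→w is +11 — the shift increases by 1 each position. Each letter shifts forward by (position + 8), i.e. 8, 9, 10, … — the shift grows by one for each successive letter.
Applying it to noise: n+8=v, o+9=x, i+10=s, s+11=d, e+12=q.

vxsdq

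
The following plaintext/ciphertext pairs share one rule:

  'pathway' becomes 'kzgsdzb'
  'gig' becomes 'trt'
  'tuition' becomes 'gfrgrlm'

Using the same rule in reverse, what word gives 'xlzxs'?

Each pair mirrors across the alphabet (p↔k, a↔z, t↔g): positions sum to 25. Each letter is replaced by its mirror in the alphabet: a↔z, b↔y, c↔x, and so on (the Atbash cipher).
Undoing it on xlzxs: x↔c, l↔o, z↔a, x↔c, s↔h.

coach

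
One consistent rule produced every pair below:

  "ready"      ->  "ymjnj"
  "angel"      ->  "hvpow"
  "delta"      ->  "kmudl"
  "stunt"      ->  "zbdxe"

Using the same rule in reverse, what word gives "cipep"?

vague

The shift increases by 1 at each position, starting from +7: 7, 8, 9, ….
Undoing it on cipep: c−7=v, i−8=a, p−9=g, e−10=u, p−11=e.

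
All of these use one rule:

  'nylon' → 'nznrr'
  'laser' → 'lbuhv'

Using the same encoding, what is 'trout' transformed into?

tsqxx

Each letter shifts forward by its position index (0, 1, 2, …) — the shift grows by one for each successive letter.
On trout: t+0=t, r+1=s, o+2=q, u+3=x, t+4=x.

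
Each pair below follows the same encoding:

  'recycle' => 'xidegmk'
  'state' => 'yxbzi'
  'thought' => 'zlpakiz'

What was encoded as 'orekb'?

index

A repeating key of period 3 is used — shifts +6, +4, +1 over and over.
Undoing it on orekb: o−6=i, r−4=n, e−1=d, k−6=e, b−4=x.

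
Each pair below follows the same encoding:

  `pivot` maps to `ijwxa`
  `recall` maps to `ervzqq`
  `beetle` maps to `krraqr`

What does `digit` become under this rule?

p(15)→i(8) and i(8)→j(9) fit y≡11x+25 (mod 26); the inverse of 11 mod 26 is 19. Treating letters as 0–25, the rule is x ↦ 11x + 25 (mod 26).
For digit: d(3)→11·3+25≡6=g; i(8)→11·8+25≡9=j; g(6)→11·6+25≡13=n; i(8)→11·8+25≡9=j; t(19)→11·19+25≡0=a (all mod 26).

gjnja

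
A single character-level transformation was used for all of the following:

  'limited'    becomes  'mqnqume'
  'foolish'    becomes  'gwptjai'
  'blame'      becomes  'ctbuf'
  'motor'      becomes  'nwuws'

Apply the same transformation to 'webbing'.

It's a Vigenère-style cipher with numeric key [1,8]: position i shifts by key[i mod 2].
For webbing: w+1=x, e+8=m, b+1=c, b+8=j, i+1=j, n+8=v, g+1=h.

xmcjjvh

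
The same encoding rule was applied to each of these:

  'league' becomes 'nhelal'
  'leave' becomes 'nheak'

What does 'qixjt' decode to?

In league: l→n is +2, e→h is +3, a→e is +4, g→l is +5 — the shift increases by 1 each position. Each letter shifts forward by (position + 2), i.e. 2, 3, 4, … — the shift grows by one for each successive letter.
Decoding qixjt: q−2=o, i−3=f, x−4=t, j−5=e, t−6=n.

often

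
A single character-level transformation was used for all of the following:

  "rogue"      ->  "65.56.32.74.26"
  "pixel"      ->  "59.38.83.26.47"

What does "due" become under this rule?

r(#18)→65 and o(#15)→56: differences scale by 3, so n = 3·pos + 11. The formula is n = 3×(alphabet index, a=1) + 11.
On due: d=4→23, u=21→74, e=5→26.

23.74.26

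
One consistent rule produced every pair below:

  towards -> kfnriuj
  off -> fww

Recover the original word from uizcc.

It's a constant shift of +17 (ROT17).
Undoing it on uizcc: u−17=d, i−17=r, z−17=i, c−17=l, c−17=l.

drill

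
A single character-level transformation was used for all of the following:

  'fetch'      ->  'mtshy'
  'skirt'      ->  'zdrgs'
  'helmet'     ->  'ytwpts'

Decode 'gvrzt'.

raise

Each letter's alphabet position (a=0..z=25) is mapped through 19·x+21 mod 26 — an affine cipher.
Undoing it on gvrzt: g(6)→11·(6−21)≡17=r; v(21)→11·(21−21)≡0=a; r(17)→11·(17−21)≡8=i; z(25)→11·(25−21)≡18=s; t(19)→11·(19−21)≡4=e (all mod 26).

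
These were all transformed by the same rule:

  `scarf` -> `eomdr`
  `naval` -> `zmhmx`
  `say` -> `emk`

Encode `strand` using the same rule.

Compare letters: s→e is +12, c→o is +12, a→m is +12 — a constant shift. It's a constant shift of +12 (ROT12).
Applying it to strand: s+12=e, t+12=f, r+12=d, a+12=m, n+12=z, d+12=p.

efdmzp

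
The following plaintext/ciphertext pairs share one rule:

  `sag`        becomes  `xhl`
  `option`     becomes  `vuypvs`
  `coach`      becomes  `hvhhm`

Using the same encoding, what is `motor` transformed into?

rvyvw

The shift depends on letter class: consonant s→x is +5, but vowel a→h is +7. Two shifts are in play — +7 for a/e/i/o/u, +5 for every other letter.
On motor: m(cons)+5=r, o(vowel)+7=v, t(cons)+5=y, o(vowel)+7=v, r(cons)+5=w.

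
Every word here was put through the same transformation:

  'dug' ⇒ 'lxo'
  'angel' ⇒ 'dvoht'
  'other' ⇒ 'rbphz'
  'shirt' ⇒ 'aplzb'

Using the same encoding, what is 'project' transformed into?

Two shifts are in play — +3 for a/e/i/o/u, +8 for every other letter.
For project: p(cons)+8=x, r(cons)+8=z, o(vowel)+3=r, j(cons)+8=r, e(vowel)+3=h, c(cons)+8=k, t(cons)+8=b.

xzrrhkb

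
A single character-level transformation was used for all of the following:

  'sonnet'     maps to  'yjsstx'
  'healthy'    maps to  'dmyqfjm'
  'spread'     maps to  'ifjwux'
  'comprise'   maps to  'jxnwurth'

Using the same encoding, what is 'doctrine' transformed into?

The output letters match the input read backwards, each shifted +5: sonnet reversed is tennos. The word is reversed, then every letter is shifted forward by 5.
Applying it to doctrine: reverse → enirtcod; then shift: e+5=j, n+5=s, i+5=n, r+5=w, t+5=y, c+5=h, o+5=t, d+5=i.

jsnwyhti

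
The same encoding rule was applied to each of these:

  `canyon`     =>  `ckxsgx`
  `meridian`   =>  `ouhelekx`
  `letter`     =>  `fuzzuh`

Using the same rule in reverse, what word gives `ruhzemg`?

vertigo

Each letter's alphabet position (a=0..z=25) is mapped through 9·x+10 mod 26 — an affine cipher.
Reversing it on ruhzemg: r(17)→3·(17−10)≡21=v; u(20)→3·(20−10)≡4=e; h(7)→3·(7−10)≡17=r; z(25)→3·(25−10)≡19=t; e(4)→3·(4−10)≡8=i; m(12)→3·(12−10)≡6=g; g(6)→3·(6−10)≡14=o (all mod 26).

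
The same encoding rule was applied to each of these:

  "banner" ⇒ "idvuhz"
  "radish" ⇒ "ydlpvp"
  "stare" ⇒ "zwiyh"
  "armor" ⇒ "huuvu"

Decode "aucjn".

Shifts by position in banner: pos 0: b→i (+7), pos 1: a→d (+3), pos 2: n→v (+8), pos 3: n→u (+7), pos 4: e→h (+3), pos 5: r→z (+8) — repeating every 3. A repeating key of period 3 is used — shifts +7, +3, +8 over and over.
Reversing it on aucjn: a−7=t, u−3=r, c−8=u, j−7=c, n−3=k.

truck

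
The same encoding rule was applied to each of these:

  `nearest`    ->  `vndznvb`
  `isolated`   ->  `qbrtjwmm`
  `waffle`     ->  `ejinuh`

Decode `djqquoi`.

It's a Vigenère-style cipher with numeric key [8,9,3]: position i shifts by key[i mod 3].
Reversing it on djqquoi: d−8=v, j−9=a, q−3=n, q−8=i, u−9=l, o−3=l, i−8=a.

vanilla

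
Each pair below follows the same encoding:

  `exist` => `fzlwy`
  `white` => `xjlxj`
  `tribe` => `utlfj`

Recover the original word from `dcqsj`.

In exist: e→f is +1, x→z is +2, i→l is +3, s→w is +4 — the shift increases by 1 each position. Letter i (0-indexed) is shifted by i+1, so successive shifts are 1, 2, 3, ….
Decoding dcqsj: d−1=c, c−2=a, q−3=n, s−4=o, j−5=e.

canoe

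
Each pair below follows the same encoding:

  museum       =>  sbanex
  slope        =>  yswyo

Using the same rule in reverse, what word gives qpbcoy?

In museum: m→s is +6, u→b is +7, s→a is +8, e→n is +9 — the shift increases by 1 each position. Letter i (0-indexed) is shifted by i+6, so successive shifts are 6, 7, 8, ….
Undoing it on qpbcoy: q−6=k, p−7=i, b−8=t, c−9=t, o−10=e, y−11=n.

kitten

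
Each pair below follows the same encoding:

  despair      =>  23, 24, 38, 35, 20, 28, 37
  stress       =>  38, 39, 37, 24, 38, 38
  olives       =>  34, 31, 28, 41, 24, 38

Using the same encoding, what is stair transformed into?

d is letter #4 and maps to 23: an offset of 19. Each letter is replaced by its alphabet position (a=1..z=26) + 19.
Applying it to stair: s=19→38, t=20→39, a=1→20, i=9→28, r=18→37.

38, 39, 20, 28, 37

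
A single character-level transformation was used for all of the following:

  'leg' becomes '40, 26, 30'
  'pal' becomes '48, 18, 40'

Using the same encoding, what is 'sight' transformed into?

With a=1..z=26, the number is 2·pos + 16.
Applying it to sight: s=19→54, i=9→34, g=7→30, h=8→32, t=20→56.

54, 34, 30, 32, 56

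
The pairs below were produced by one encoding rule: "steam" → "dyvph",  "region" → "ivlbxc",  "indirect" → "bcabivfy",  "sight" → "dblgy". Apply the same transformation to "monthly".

Treating letters as 0–25, the rule is x ↦ 21x + 15 (mod 26).
Applying it to monthly: m(12)→21·12+15≡7=h; o(14)→21·14+15≡23=x; n(13)→21·13+15≡2=c; t(19)→21·19+15≡24=y; h(7)→21·7+15≡6=g; l(11)→21·11+15≡12=m; y(24)→21·24+15≡25=z (all mod 26).

hxcygmz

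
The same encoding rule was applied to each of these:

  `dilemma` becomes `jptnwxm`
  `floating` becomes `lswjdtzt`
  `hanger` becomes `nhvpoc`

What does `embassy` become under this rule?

ktjjcdk

In dilemma: d→j is +6, i→p is +7, l→t is +8, e→n is +9 — the shift increases by 1 each position. Letter i (0-indexed) is shifted by i+6, so successive shifts are 6, 7, 8, ….
For embassy: e+6=k, m+7=t, b+8=j, a+9=j, s+10=c, s+11=d, y+12=k.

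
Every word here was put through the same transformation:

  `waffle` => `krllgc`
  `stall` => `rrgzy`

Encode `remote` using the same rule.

The word is reversed, then every letter is shifted forward by 6.
Applying it to remote: reverse → etomer; then shift: e+6=k, t+6=z, o+6=u, m+6=s, e+6=k, r+6=x.

kzuskx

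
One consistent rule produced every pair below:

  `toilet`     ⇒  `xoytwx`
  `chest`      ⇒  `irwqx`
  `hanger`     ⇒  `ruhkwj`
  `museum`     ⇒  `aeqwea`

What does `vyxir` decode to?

Treating letters as 0–25, the rule is x ↦ 7x + 20 (mod 26).
Reversing it on vyxir: v(21)→15·(21−20)≡15=p; y(24)→15·(24−20)≡8=i; x(23)→15·(23−20)≡19=t; i(8)→15·(8−20)≡2=c; r(17)→15·(17−20)≡7=h (all mod 26).

pitch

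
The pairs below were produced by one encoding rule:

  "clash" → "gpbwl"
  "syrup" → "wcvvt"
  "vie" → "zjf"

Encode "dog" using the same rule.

hpk

The shift depends on letter class: consonant c→g is +4, but vowel a→b is +1. Vowels shift forward by 1 and consonants shift forward by 4.
Applying it to dog: d(cons)+4=h, o(vowel)+1=p, g(cons)+4=k.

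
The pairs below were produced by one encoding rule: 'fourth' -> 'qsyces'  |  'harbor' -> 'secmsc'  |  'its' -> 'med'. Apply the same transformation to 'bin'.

The shift depends on letter class: consonant f→q is +11, but vowel o→s is +4. Vowels shift forward by 4 and consonants shift forward by 11.
On bin: b(cons)+11=m, i(vowel)+4=m, n(cons)+11=y.

mmy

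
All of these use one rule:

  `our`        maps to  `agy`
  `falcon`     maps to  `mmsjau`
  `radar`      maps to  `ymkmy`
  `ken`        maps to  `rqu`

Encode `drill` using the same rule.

kyuss

The shift depends on letter class: consonant r→y is +7, but vowel o→a is +12. The rule splits by letter class: vowels +12, consonants +7.
On drill: d(cons)+7=k, r(cons)+7=y, i(vowel)+12=u, l(cons)+7=s, l(cons)+7=s.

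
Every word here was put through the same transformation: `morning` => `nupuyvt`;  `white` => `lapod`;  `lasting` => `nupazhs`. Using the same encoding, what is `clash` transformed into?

The output letters match the input read backwards, each shifted +7: morning reversed is gninrom. The word is reversed, then every letter is shifted forward by 7.
For clash: reverse → hsalc; then shift: h+7=o, s+7=z, a+7=h, l+7=s, c+7=j.

ozhsj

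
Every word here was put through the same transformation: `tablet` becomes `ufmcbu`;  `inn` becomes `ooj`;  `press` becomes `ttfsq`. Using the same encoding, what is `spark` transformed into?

The output letters match the input read backwards, each shifted +1: tablet reversed is telbat. The word is reversed, then every letter is shifted forward by 1.
On spark: reverse → kraps; then shift: k+1=l, r+1=s, a+1=b, p+1=q, s+1=t.

lsbqt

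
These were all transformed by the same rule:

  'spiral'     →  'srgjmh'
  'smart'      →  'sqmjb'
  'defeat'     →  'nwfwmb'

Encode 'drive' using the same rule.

This is an affine cipher: with a=0,…,z=25, each position x becomes (9x+12) mod 26.
For drive: d(3)→9·3+12≡13=n; r(17)→9·17+12≡9=j; i(8)→9·8+12≡6=g; v(21)→9·21+12≡19=t; e(4)→9·4+12≡22=w (all mod 26).

njgtw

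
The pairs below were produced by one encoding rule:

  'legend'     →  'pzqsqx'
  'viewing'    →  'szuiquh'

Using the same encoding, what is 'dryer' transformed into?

dqkdp

The word is reversed, then every letter is shifted forward by 12.
Applying it to dryer: reverse → reyrd; then shift: r+12=d, e+12=q, y+12=k, r+12=d, d+12=p.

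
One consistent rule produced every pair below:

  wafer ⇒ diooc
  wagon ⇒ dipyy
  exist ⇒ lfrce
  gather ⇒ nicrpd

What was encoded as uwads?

In wafer: w→d is +7, a→i is +8, f→o is +9, e→o is +10 — the shift increases by 1 each position. Letter i (0-indexed) is shifted by i+7, so successive shifts are 7, 8, 9, ….
Undoing it on uwads: u−7=n, w−8=o, a−9=r, d−10=t, s−11=h.

north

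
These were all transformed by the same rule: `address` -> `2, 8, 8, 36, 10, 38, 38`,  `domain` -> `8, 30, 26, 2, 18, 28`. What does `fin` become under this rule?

a(#1)→2 and d(#4)→8: differences scale by 2, so n = 2·pos + 0. Each letter becomes 2×(its alphabet position, a=1..z=26).
On fin: f=6→12, i=9→18, n=14→28.

12, 18, 28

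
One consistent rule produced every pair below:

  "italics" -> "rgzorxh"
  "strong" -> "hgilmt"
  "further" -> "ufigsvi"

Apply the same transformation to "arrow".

ziild

Each pair mirrors across the alphabet (i↔r, t↔g, a↔z): positions sum to 25. This is the alphabet-reversal cipher (Atbash): a becomes z, b becomes y, etc.
Applying it to arrow: a↔z, r↔i, r↔i, o↔l, w↔d.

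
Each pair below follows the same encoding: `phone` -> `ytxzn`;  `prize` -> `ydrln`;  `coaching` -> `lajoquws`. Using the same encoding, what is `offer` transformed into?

A repeating key of period 2 is used — shifts +9, +12 over and over.
For offer: o+9=x, f+12=r, f+9=o, e+12=q, r+9=a.

xroqa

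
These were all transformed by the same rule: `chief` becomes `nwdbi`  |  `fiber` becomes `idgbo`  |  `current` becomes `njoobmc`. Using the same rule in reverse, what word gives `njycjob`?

This is an affine cipher: with a=0,…,z=25, each position x becomes (7x+25) mod 26.
Decoding njycjob: n(13)→15·(13−25)≡2=c; j(9)→15·(9−25)≡20=u; y(24)→15·(24−25)≡11=l; c(2)→15·(2−25)≡19=t; j(9)→15·(9−25)≡20=u; o(14)→15·(14−25)≡17=r; b(1)→15·(1−25)≡4=e (all mod 26).

culture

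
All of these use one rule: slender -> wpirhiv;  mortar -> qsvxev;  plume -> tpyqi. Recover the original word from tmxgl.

Compare letters: s→w is +4, l→p is +4, e→i is +4 — a constant shift. It's a constant shift of +4 (ROT4).
Undoing it on tmxgl: t−4=p, m−4=i, x−4=t, g−4=c, l−4=h.

pitch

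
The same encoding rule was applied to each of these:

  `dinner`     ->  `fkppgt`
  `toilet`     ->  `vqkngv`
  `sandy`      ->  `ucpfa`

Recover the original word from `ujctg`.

Compare letters: d→f is +2, i→k is +2, n→p is +2 — a constant shift. Every letter moves 2 places later in the alphabet, wrapping around z→a.
Decoding ujctg: u−2=s, j−2=h, c−2=a, t−2=r, g−2=e.

share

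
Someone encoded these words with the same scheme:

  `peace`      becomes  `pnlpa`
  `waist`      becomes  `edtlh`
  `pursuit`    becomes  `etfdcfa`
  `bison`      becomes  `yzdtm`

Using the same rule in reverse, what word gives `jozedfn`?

Two steps: reverse the string, then apply a Caesar shift of +11.
Reversing it on jozedfn: shift back: j−11=y, o−11=d, z−11=o, e−11=t, d−11=s, f−11=u, n−11=c → ydotsuc; then reverse → custody.

custody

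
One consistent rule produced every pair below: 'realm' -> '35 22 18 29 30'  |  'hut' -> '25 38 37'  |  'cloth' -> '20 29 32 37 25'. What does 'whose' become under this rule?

40 25 32 36 22

r is letter #18 and maps to 35: an offset of 17. Each letter is replaced by its alphabet position (a=1..z=26) + 17.
On whose: w=23→40, h=8→25, o=15→32, s=19→36, e=5→22.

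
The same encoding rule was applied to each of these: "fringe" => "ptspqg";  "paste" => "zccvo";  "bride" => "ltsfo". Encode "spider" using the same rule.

Shifts by position in fringe: pos 0: f→p (+10), pos 1: r→t (+2), pos 2: i→s (+10), pos 3: n→p (+2) — repeating every 2. It's a Vigenère-style cipher with numeric key [10,2]: position i shifts by key[i mod 2].
On spider: s+10=c, p+2=r, i+10=s, d+2=f, e+10=o, r+2=t.

crsfot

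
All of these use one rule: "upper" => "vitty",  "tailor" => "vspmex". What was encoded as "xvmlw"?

The output letters match the input read backwards, each shifted +4: upper reversed is reppu. The word is reversed, then every letter is shifted forward by 4.
Reversing it on xvmlw: shift back: x−4=t, v−4=r, m−4=i, l−4=h, w−4=s → trihs; then reverse → shirt.

shirt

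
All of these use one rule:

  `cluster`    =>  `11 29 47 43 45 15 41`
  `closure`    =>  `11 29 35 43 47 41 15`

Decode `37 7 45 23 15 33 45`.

patient

With a=1..z=26, the number is 2·pos + 5.
Decoding 37 7 45 23 15 33 45: 37→(37−5)÷2=16=p, 7→(7−5)÷2=1=a, 45→(45−5)÷2=20=t, 23→(23−5)÷2=9=i, 15→(15−5)÷2=5=e, 33→(33−5)÷2=14=n, 45→(45−5)÷2=20=t.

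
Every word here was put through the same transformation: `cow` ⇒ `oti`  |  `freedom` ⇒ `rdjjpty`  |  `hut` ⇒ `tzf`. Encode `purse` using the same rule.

The shift depends on letter class: consonant c→o is +12, but vowel o→t is +5. Vowels shift forward by 5 and consonants shift forward by 12.
Applying it to purse: p(cons)+12=b, u(vowel)+5=z, r(cons)+12=d, s(cons)+12=e, e(vowel)+5=j.

bzdej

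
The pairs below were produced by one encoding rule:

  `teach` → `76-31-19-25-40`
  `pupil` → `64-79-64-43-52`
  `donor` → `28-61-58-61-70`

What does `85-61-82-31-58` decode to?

woven

t(#20)→76 and e(#5)→31: differences scale by 3, so n = 3·pos + 16. Each letter becomes 3×(its alphabet position, a=1..z=26) + 16.
Decoding 85-61-82-31-58: 85→(85−16)÷3=23=w, 61→(61−16)÷3=15=o, 82→(82−16)÷3=22=v, 31→(31−16)÷3=5=e, 58→(58−16)÷3=14=n.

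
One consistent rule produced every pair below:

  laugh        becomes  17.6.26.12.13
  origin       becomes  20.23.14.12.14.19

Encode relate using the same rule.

23.10.17.6.25.10

l is letter #12 and maps to 17: an offset of 5. Each letter is replaced by its alphabet position (a=1..z=26) + 5.
On relate: r=18→23, e=5→10, l=12→17, a=1→6, t=20→25, e=5→10.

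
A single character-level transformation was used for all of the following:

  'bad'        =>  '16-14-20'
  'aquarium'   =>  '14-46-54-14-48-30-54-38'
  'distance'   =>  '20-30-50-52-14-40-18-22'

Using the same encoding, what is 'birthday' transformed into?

16-30-48-52-28-20-14-62

b(#2)→16 and a(#1)→14: differences scale by 2, so n = 2·pos + 12. Each letter becomes 2×(its alphabet position, a=1..z=26) + 12.
For birthday: b=2→16, i=9→30, r=18→48, t=20→52, h=8→28, d=4→20, a=1→14, y=25→62.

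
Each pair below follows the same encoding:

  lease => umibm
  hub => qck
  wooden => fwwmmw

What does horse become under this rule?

The rule splits by letter class: vowels +8, consonants +9.
For horse: h(cons)+9=q, o(vowel)+8=w, r(cons)+9=a, s(cons)+9=b, e(vowel)+8=m.

qwabm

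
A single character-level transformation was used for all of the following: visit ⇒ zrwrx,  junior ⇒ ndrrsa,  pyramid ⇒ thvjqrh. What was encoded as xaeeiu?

Shifts by position in visit: pos 0: v→z (+4), pos 1: i→r (+9), pos 2: s→w (+4), pos 3: i→r (+9) — repeating every 2. It's a Vigenère-style cipher with numeric key [4,9]: position i shifts by key[i mod 2].
Undoing it on xaeeiu: x−4=t, a−9=r, e−4=a, e−9=v, i−4=e, u−9=l.

travel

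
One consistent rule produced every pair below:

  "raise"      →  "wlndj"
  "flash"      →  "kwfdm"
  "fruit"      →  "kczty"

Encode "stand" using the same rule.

Shifts by position in raise: pos 0: r→w (+5), pos 1: a→l (+11), pos 2: i→n (+5), pos 3: s→d (+11) — repeating every 2. It's a Vigenère-style cipher with numeric key [5,11]: position i shifts by key[i mod 2].
Applying it to stand: s+5=x, t+11=e, a+5=f, n+11=y, d+5=i.

xefyi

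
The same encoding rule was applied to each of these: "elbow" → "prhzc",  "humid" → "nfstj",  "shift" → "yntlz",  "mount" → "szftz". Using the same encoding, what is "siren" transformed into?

The shift depends on letter class: consonant l→r is +6, but vowel e→p is +11. The rule splits by letter class: vowels +11, consonants +6.
For siren: s(cons)+6=y, i(vowel)+11=t, r(cons)+6=x, e(vowel)+11=p, n(cons)+6=t.

ytxpt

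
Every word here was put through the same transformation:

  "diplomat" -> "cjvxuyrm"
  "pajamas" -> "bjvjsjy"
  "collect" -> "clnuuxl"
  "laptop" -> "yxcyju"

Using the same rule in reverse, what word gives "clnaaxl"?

correct

The word is reversed, then every letter is shifted forward by 9.
Undoing it on clnaaxl: shift back: c−9=t, l−9=c, n−9=e, a−9=r, a−9=r, x−9=o, l−9=c → tcerroc; then reverse → correct.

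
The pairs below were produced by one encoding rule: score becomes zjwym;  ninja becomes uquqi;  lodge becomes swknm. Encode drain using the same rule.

kyiqu

The shift depends on letter class: consonant s→z is +7, but vowel o→w is +8. Vowels shift forward by 8 and consonants shift forward by 7.
For drain: d(cons)+7=k, r(cons)+7=y, a(vowel)+8=i, i(vowel)+8=q, n(cons)+7=u.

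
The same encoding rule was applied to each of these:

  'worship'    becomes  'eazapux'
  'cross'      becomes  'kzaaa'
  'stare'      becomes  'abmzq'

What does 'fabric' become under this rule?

The shift depends on letter class: consonant w→e is +8, but vowel o→a is +12. Two shifts are in play — +12 for a/e/i/o/u, +8 for every other letter.
Applying it to fabric: f(cons)+8=n, a(vowel)+12=m, b(cons)+8=j, r(cons)+8=z, i(vowel)+12=u, c(cons)+8=k.

nmjzuk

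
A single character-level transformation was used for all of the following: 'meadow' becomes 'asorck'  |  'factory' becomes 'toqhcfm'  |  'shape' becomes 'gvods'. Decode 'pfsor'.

Every letter moves 14 places later in the alphabet, wrapping around z→a.
Decoding pfsor: p−14=b, f−14=r, s−14=e, o−14=a, r−14=d.

bread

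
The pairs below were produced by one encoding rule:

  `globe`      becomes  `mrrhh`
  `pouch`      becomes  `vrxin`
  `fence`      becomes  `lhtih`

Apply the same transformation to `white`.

Two shifts are in play — +3 for a/e/i/o/u, +6 for every other letter.
Applying it to white: w(cons)+6=c, h(cons)+6=n, i(vowel)+3=l, t(cons)+6=z, e(vowel)+3=h.

cnlzh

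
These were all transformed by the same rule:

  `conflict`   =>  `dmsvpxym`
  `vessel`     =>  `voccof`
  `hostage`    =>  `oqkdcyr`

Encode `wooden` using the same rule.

xonyyg

Two steps: reverse the string, then apply a Caesar shift of +10.
On wooden: reverse → nedoow; then shift: n+10=x, e+10=o, d+10=n, o+10=y, o+10=y, w+10=g.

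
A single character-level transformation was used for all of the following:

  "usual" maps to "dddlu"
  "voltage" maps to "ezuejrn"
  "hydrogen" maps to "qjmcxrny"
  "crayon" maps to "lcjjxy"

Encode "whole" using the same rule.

It's a Vigenère-style cipher with numeric key [9,11]: position i shifts by key[i mod 2].
For whole: w+9=f, h+11=s, o+9=x, l+11=w, e+9=n.

fsxwn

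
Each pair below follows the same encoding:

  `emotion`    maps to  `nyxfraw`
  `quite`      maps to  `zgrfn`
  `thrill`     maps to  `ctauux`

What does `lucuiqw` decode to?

A repeating key of period 2 is used — shifts +9, +12 over and over.
Decoding lucuiqw: l−9=c, u−12=i, c−9=t, u−12=i, i−9=z, q−12=e, w−9=n.

citizen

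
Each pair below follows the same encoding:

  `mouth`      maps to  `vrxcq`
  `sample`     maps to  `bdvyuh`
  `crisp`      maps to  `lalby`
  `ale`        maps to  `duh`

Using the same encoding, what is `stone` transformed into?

bcrwh

The shift depends on letter class: consonant m→v is +9, but vowel o→r is +3. The rule splits by letter class: vowels +3, consonants +9.
Applying it to stone: s(cons)+9=b, t(cons)+9=c, o(vowel)+3=r, n(cons)+9=w, e(vowel)+3=h.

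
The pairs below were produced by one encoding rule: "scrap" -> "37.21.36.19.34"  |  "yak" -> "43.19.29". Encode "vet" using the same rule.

40.23.38

s is letter #19 and maps to 37: an offset of 18. Each letter is replaced by its alphabet position (a=1..z=26) + 18.
For vet: v=22→40, e=5→23, t=20→38.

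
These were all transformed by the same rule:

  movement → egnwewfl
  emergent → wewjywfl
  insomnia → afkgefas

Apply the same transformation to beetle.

Compare letters: m→e is +18, o→g is +18, v→n is +18 — a constant shift. This is a Caesar cipher with shift 18.
On beetle: b+18=t, e+18=w, e+18=w, t+18=l, l+18=d, e+18=w.

twwldw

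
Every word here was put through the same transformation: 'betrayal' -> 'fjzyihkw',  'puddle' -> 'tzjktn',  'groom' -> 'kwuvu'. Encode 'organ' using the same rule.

swmhv

In betrayal: b→f is +4, e→j is +5, t→z is +6, r→y is +7 — the shift increases by 1 each position. Each letter shifts forward by (position + 4), i.e. 4, 5, 6, … — the shift grows by one for each successive letter.
On organ: o+4=s, r+5=w, g+6=m, a+7=h, n+8=v.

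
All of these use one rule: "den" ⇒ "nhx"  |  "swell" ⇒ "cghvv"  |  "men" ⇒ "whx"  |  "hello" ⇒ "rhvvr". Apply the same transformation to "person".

The shift depends on letter class: consonant d→n is +10, but vowel e→h is +3. Two shifts are in play — +3 for a/e/i/o/u, +10 for every other letter.
For person: p(cons)+10=z, e(vowel)+3=h, r(cons)+10=b, s(cons)+10=c, o(vowel)+3=r, n(cons)+10=x.

zhbcrx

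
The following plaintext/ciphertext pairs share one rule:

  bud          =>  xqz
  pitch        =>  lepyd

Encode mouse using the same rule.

ikqoa

It's a constant shift of +22 (ROT22).
On mouse: m+22=i, o+22=k, u+22=q, s+22=o, e+22=a.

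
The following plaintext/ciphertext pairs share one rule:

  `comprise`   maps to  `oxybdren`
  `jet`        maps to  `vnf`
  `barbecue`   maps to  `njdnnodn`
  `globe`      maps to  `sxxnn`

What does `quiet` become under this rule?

cdrnf

The rule splits by letter class: vowels +9, consonants +12.
For quiet: q(cons)+12=c, u(vowel)+9=d, i(vowel)+9=r, e(vowel)+9=n, t(cons)+12=f.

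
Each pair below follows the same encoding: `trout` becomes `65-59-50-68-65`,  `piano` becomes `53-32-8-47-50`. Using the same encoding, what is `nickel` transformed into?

47-32-14-38-20-41

t(#20)→65 and r(#18)→59: differences scale by 3, so n = 3·pos + 5. Each letter becomes 3×(its alphabet position, a=1..z=26) + 5.
For nickel: n=14→47, i=9→32, c=3→14, k=11→38, e=5→20, l=12→41.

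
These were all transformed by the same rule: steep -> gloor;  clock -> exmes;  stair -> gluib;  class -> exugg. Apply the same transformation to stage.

s(18)→g(6) and t(19)→l(11) fit y≡5x+20 (mod 26); the inverse of 5 mod 26 is 21. Each letter's alphabet position (a=0..z=25) is mapped through 5·x+20 mod 26 — an affine cipher.
Applying it to stage: s(18)→5·18+20≡6=g; t(19)→5·19+20≡11=l; a(0)→5·0+20≡20=u; g(6)→5·6+20≡24=y; e(4)→5·4+20≡14=o (all mod 26).

gluyo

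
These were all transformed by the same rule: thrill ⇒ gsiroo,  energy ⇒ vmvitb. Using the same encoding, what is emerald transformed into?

Each pair mirrors across the alphabet (t↔g, h↔s, r↔i): positions sum to 25. Letters are reflected about the middle of the alphabet (position → 25−position): Atbash.
Applying it to emerald: e↔v, m↔n, e↔v, r↔i, a↔z, l↔o, d↔w.

vnvizow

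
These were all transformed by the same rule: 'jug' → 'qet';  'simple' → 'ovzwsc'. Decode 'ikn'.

The output letters match the input read backwards, each shifted +10: jug reversed is guj. The word is reversed, then every letter is shifted forward by 10.
Decoding ikn: shift back: i−10=y, k−10=a, n−10=d → yad; then reverse → day.

day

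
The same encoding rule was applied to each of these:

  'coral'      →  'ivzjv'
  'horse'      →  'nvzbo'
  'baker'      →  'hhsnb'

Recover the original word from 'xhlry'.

The shift increases by 1 at each position, starting from +6: 6, 7, 8, ….
Reversing it on xhlry: x−6=r, h−7=a, l−8=d, r−9=i, y−10=o.

radio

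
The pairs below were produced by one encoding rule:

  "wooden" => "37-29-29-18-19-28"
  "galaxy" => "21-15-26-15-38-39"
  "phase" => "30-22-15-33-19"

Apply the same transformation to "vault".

36-15-35-26-34

w is letter #23 and maps to 37: an offset of 14. Each letter is replaced by its alphabet position (a=1..z=26) + 14.
For vault: v=22→36, a=1→15, u=21→35, l=12→26, t=20→34.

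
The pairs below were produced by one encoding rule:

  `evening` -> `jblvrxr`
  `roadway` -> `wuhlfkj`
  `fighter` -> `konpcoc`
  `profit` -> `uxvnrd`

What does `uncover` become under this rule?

ztjweoc

In evening: e→j is +5, v→b is +6, e→l is +7, n→v is +8 — the shift increases by 1 each position. The shift increases by 1 at each position, starting from +5: 5, 6, 7, ….
For uncover: u+5=z, n+6=t, c+7=j, o+8=w, v+9=e, e+10=o, r+11=c.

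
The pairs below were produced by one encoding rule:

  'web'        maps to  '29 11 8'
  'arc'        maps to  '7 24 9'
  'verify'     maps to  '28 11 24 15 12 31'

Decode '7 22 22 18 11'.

Letters become their 1-based position plus 6 (so a→7, b→8, …).
Decoding 7 22 22 18 11: 7→(7−6)÷1=1=a, 22→(22−6)÷1=16=p, 22→(22−6)÷1=16=p, 18→(18−6)÷1=12=l, 11→(11−6)÷1=5=e.

apple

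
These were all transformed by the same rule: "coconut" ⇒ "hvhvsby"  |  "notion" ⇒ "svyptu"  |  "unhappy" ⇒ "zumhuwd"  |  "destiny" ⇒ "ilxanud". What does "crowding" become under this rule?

hytdipsn

It's a Vigenère-style cipher with numeric key [5,7]: position i shifts by key[i mod 2].
Applying it to crowding: c+5=h, r+7=y, o+5=t, w+7=d, d+5=i, i+7=p, n+5=s, g+7=n.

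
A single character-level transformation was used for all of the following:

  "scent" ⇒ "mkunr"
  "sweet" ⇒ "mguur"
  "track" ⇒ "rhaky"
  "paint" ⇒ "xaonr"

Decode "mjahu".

share

s(18)→m(12) and c(2)→k(10) fit y≡5x+0 (mod 26); the inverse of 5 mod 26 is 21. This is an affine cipher: with a=0,…,z=25, each position x becomes (5x+0) mod 26.
Decoding mjahu: m(12)→21·(12−0)≡18=s; j(9)→21·(9−0)≡7=h; a(0)→21·(0−0)≡0=a; h(7)→21·(7−0)≡17=r; u(20)→21·(20−0)≡4=e (all mod 26).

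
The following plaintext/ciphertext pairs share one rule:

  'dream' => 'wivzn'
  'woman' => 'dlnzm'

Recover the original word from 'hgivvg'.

street

Each pair mirrors across the alphabet (d↔w, r↔i, e↔v): positions sum to 25. Letters are reflected about the middle of the alphabet (position → 25−position): Atbash.
Decoding hgivvg: h↔s, g↔t, i↔r, v↔e, v↔e, g↔t.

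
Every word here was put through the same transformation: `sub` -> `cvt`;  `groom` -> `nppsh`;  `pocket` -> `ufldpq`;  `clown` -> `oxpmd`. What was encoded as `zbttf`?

essay

The output letters match the input read backwards, each shifted +1: sub reversed is bus. The word is reversed, then every letter is shifted forward by 1.
Undoing it on zbttf: shift back: z−1=y, b−1=a, t−1=s, t−1=s, f−1=e → yasse; then reverse → essay.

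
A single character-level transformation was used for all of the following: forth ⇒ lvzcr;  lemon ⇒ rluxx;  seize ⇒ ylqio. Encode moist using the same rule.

The shift increases by 1 at each position, starting from +6: 6, 7, 8, ….
Applying it to moist: m+6=s, o+7=v, i+8=q, s+9=b, t+10=d.

svqbd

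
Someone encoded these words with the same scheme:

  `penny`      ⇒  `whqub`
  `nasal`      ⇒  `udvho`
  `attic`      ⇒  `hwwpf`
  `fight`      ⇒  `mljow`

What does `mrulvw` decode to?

It's a Vigenère-style cipher with numeric key [7,3,3]: position i shifts by key[i mod 3].
Reversing it on mrulvw: m−7=f, r−3=o, u−3=r, l−7=e, v−3=s, w−3=t.

forest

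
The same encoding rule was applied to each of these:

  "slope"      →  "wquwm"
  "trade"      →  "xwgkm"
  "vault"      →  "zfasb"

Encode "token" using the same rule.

The shift increases by 1 at each position, starting from +4: 4, 5, 6, ….
On token: t+4=x, o+5=t, k+6=q, e+7=l, n+8=v.

xtqlv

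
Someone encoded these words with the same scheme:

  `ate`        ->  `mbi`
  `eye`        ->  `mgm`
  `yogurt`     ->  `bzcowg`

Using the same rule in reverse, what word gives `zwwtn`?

floor

The word is reversed, then every letter is shifted forward by 8.
Reversing it on zwwtn: shift back: z−8=r, w−8=o, w−8=o, t−8=l, n−8=f → roolf; then reverse → floor.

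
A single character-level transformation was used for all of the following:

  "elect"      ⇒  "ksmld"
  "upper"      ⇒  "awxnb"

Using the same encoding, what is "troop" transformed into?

zywxz

In elect: e→k is +6, l→s is +7, e→m is +8, c→l is +9 — the shift increases by 1 each position. Letter i (0-indexed) is shifted by i+6, so successive shifts are 6, 7, 8, ….
For troop: t+6=z, r+7=y, o+8=w, o+9=x, p+10=z.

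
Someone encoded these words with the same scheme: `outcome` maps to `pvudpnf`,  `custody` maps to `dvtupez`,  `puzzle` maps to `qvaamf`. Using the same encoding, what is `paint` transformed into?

Every letter moves 1 place later in the alphabet, wrapping around z→a.
For paint: p+1=q, a+1=b, i+1=j, n+1=o, t+1=u.

qbjou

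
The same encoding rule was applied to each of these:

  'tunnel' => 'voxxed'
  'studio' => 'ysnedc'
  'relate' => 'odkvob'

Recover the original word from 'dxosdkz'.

The output letters match the input read backwards, each shifted +10: tunnel reversed is lennut. Read the word backwards and shift each letter +10.
Decoding dxosdkz: shift back: d−10=t, x−10=n, o−10=e, s−10=i, d−10=t, k−10=a, z−10=p → tneitap; then reverse → patient.

patient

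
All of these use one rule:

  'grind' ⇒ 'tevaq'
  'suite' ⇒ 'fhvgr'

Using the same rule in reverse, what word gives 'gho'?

Compare letters: g→t is +13, r→e is +13, i→v is +13 — a constant shift. Each letter is shifted forward by 13 in the alphabet (a Caesar shift of +13).
Decoding gho: g−13=t, h−13=u, o−13=b.

tub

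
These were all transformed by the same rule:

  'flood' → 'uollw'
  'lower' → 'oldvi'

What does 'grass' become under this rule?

tizhh

Each pair mirrors across the alphabet (f↔u, l↔o, o↔l): positions sum to 25. Letters are reflected about the middle of the alphabet (position → 25−position): Atbash.
Applying it to grass: g↔t, r↔i, a↔z, s↔h, s↔h.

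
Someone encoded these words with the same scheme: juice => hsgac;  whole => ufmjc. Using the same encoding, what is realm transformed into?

pcyjk

It's a constant shift of +24 (ROT24).
For realm: r+24=p, e+24=c, a+24=y, l+24=j, m+24=k.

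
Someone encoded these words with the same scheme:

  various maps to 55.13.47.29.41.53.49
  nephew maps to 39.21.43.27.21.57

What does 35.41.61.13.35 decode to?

v(#22)→55 and a(#1)→13: differences scale by 2, so n = 2·pos + 11. The formula is n = 2×(alphabet index, a=1) + 11.
Undoing it on 35.41.61.13.35: 35→(35−11)÷2=12=l, 41→(41−11)÷2=15=o, 61→(61−11)÷2=25=y, 13→(13−11)÷2=1=a, 35→(35−11)÷2=12=l.

loyal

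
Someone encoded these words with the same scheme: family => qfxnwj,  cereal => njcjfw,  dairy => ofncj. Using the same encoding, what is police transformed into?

atwnnj

The shift depends on letter class: consonant f→q is +11, but vowel a→f is +5. Vowels shift forward by 5 and consonants shift forward by 11.
Applying it to police: p(cons)+11=a, o(vowel)+5=t, l(cons)+11=w, i(vowel)+5=n, c(cons)+11=n, e(vowel)+5=j.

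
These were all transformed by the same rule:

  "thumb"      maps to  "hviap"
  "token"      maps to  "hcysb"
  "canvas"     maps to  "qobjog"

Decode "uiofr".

guard

Compare letters: t→h is +14, h→v is +14, u→i is +14 — a constant shift. Every letter moves 14 places later in the alphabet, wrapping around z→a.
Undoing it on uiofr: u−14=g, i−14=u, o−14=a, f−14=r, r−14=d.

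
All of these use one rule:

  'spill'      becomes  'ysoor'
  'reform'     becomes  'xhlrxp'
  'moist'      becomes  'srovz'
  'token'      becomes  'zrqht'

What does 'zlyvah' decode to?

tissue

Shifts by position in spill: pos 0: s→y (+6), pos 1: p→s (+3), pos 2: i→o (+6), pos 3: l→o (+3) — repeating every 2. A repeating key of period 2 is used — shifts +6, +3 over and over.
Undoing it on zlyvah: z−6=t, l−3=i, y−6=s, v−3=s, a−6=u, h−3=e.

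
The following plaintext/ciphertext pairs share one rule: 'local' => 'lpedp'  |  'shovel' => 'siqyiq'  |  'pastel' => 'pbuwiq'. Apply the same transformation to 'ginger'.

gjpjiw

Letter i (0-indexed) is shifted by i+0, so successive shifts are 0, 1, 2, ….
For ginger: g+0=g, i+1=j, n+2=p, g+3=j, e+4=i, r+5=w.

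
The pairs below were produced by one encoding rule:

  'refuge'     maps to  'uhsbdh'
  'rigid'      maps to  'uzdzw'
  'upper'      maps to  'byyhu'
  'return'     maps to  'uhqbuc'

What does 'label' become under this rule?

gpahg

This is an affine cipher: with a=0,…,z=25, each position x becomes (11x+15) mod 26.
For label: l(11)→11·11+15≡6=g; a(0)→11·0+15≡15=p; b(1)→11·1+15≡0=a; e(4)→11·4+15≡7=h; l(11)→11·11+15≡6=g (all mod 26).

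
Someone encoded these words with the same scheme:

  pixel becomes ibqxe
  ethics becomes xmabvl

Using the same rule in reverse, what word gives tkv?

arc

Compare letters: p→i is +19, i→b is +19, x→q is +19 — a constant shift. It's a constant shift of +19 (ROT19).
Undoing it on tkv: t−19=a, k−19=r, v−19=c.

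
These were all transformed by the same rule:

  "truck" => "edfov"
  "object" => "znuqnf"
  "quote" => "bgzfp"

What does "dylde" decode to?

smart

The shifts repeat in a cycle of length 2: positions 0,1,… shift by +11, +12, then the pattern repeats.
Undoing it on dylde: d−11=s, y−12=m, l−11=a, d−12=r, e−11=t.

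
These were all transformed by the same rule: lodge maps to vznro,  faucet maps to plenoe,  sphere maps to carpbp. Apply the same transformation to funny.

Shifts by position in lodge: pos 0: l→v (+10), pos 1: o→z (+11), pos 2: d→n (+10), pos 3: g→r (+11) — repeating every 2. The shifts repeat in a cycle of length 2: positions 0,1,… shift by +10, +11, then the pattern repeats.
Applying it to funny: f+10=p, u+11=f, n+10=x, n+11=y, y+10=i.

pfxyi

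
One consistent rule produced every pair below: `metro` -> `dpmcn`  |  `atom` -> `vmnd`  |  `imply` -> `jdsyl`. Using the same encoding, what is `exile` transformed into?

m(12)→d(3) and e(4)→p(15) fit y≡5x+21 (mod 26); the inverse of 5 mod 26 is 21. Treating letters as 0–25, the rule is x ↦ 5x + 21 (mod 26).
For exile: e(4)→5·4+21≡15=p; x(23)→5·23+21≡6=g; i(8)→5·8+21≡9=j; l(11)→5·11+21≡24=y; e(4)→5·4+21≡15=p (all mod 26).

pgjyp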